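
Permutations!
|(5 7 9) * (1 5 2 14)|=|(1 5 7 9 2 14)|=6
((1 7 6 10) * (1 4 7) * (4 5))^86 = (4 7 6 10 5) = [0, 1, 2, 3, 7, 4, 10, 6, 8, 9, 5]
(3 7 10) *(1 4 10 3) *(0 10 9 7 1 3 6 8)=(0 10 3 1 4 9 7 6 8)=[10, 4, 2, 1, 9, 5, 8, 6, 0, 7, 3]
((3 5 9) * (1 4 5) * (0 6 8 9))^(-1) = (0 5 4 1 3 9 8 6) = [5, 3, 2, 9, 1, 4, 0, 7, 6, 8]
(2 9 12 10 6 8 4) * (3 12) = (2 9 3 12 10 6 8 4) = [0, 1, 9, 12, 2, 5, 8, 7, 4, 3, 6, 11, 10]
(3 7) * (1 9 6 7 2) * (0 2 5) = [2, 9, 1, 5, 4, 0, 7, 3, 8, 6] = (0 2 1 9 6 7 3 5)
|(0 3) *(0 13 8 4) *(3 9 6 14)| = 8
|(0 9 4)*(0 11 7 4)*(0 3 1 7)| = |(0 9 3 1 7 4 11)| = 7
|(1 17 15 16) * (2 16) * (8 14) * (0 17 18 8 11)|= 10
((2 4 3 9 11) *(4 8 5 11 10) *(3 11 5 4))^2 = (2 4)(3 10 9)(8 11) = [0, 1, 4, 10, 2, 5, 6, 7, 11, 3, 9, 8]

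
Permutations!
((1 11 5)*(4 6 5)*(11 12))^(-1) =(1 5 6 4 11 12) =[0, 5, 2, 3, 11, 6, 4, 7, 8, 9, 10, 12, 1]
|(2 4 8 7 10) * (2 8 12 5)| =|(2 4 12 5)(7 10 8)| =12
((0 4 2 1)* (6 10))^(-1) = [1, 2, 4, 3, 0, 5, 10, 7, 8, 9, 6] = (0 1 2 4)(6 10)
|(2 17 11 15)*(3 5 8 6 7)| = 20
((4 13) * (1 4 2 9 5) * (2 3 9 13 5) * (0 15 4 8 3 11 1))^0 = (15) = [0, 1, 2, 3, 4, 5, 6, 7, 8, 9, 10, 11, 12, 13, 14, 15]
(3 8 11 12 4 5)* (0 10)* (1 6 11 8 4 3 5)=(0 10)(1 6 11 12 3 4)=[10, 6, 2, 4, 1, 5, 11, 7, 8, 9, 0, 12, 3]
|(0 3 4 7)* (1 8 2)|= |(0 3 4 7)(1 8 2)|= 12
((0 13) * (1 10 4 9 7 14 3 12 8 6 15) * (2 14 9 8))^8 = (1 4 6)(8 15 10) = [0, 4, 2, 3, 6, 5, 1, 7, 15, 9, 8, 11, 12, 13, 14, 10]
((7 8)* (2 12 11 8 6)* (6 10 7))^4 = (2 6 8 11 12) = [0, 1, 6, 3, 4, 5, 8, 7, 11, 9, 10, 12, 2]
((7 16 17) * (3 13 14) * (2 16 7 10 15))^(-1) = (2 15 10 17 16)(3 14 13) = [0, 1, 15, 14, 4, 5, 6, 7, 8, 9, 17, 11, 12, 3, 13, 10, 2, 16]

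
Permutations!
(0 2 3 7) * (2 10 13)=(0 10 13 2 3 7)=[10, 1, 3, 7, 4, 5, 6, 0, 8, 9, 13, 11, 12, 2]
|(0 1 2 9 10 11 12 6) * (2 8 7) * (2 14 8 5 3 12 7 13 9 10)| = |(0 1 5 3 12 6)(2 10 11 7 14 8 13 9)| = 24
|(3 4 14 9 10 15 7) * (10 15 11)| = 6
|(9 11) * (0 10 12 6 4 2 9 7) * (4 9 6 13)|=|(0 10 12 13 4 2 6 9 11 7)|=10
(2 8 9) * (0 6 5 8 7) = (0 6 5 8 9 2 7) = [6, 1, 7, 3, 4, 8, 5, 0, 9, 2]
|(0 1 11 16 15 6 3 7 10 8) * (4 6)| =|(0 1 11 16 15 4 6 3 7 10 8)| =11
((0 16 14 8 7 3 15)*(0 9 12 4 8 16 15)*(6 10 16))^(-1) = (0 3 7 8 4 12 9 15)(6 14 16 10) = [3, 1, 2, 7, 12, 5, 14, 8, 4, 15, 6, 11, 9, 13, 16, 0, 10]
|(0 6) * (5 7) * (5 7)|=|(7)(0 6)|=2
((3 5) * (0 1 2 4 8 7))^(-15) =(0 4)(1 8)(2 7)(3 5) =[4, 8, 7, 5, 0, 3, 6, 2, 1]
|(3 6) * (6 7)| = 3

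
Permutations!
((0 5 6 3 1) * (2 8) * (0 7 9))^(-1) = (0 9 7 1 3 6 5)(2 8) = [9, 3, 8, 6, 4, 0, 5, 1, 2, 7]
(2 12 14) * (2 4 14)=(2 12)(4 14)=[0, 1, 12, 3, 14, 5, 6, 7, 8, 9, 10, 11, 2, 13, 4]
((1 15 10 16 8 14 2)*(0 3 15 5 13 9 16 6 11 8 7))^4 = (0 6 2 9 3 11 1 16 15 8 5 7 10 14 13) = [6, 16, 9, 11, 4, 7, 2, 10, 5, 3, 14, 1, 12, 0, 13, 8, 15]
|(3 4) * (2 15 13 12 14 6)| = 6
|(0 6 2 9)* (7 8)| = |(0 6 2 9)(7 8)| = 4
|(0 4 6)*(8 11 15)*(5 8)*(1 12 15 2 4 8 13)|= 30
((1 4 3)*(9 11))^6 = [0, 1, 2, 3, 4, 5, 6, 7, 8, 9, 10, 11] = (11)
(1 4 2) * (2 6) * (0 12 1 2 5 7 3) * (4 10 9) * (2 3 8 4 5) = (0 12 1 10 9 5 7 8 4 6 2 3) = [12, 10, 3, 0, 6, 7, 2, 8, 4, 5, 9, 11, 1]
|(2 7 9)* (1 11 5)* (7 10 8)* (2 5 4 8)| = |(1 11 4 8 7 9 5)(2 10)| = 14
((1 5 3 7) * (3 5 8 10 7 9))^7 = (1 7 10 8)(3 9) = [0, 7, 2, 9, 4, 5, 6, 10, 1, 3, 8]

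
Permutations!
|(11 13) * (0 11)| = |(0 11 13)| = 3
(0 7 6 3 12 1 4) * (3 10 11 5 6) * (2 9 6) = [7, 4, 9, 12, 0, 2, 10, 3, 8, 6, 11, 5, 1] = (0 7 3 12 1 4)(2 9 6 10 11 5)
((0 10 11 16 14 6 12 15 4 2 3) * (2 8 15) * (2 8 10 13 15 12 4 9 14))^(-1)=[3, 1, 16, 2, 6, 5, 14, 7, 12, 15, 4, 10, 8, 0, 9, 13, 11]=(0 3 2 16 11 10 4 6 14 9 15 13)(8 12)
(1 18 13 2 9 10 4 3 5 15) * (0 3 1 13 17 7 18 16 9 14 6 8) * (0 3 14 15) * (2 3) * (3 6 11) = (0 14 11 3 5)(1 16 9 10 4)(2 15 13 6 8)(7 18 17) = [14, 16, 15, 5, 1, 0, 8, 18, 2, 10, 4, 3, 12, 6, 11, 13, 9, 7, 17]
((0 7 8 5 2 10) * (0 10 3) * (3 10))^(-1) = (0 3 10 2 5 8 7) = [3, 1, 5, 10, 4, 8, 6, 0, 7, 9, 2]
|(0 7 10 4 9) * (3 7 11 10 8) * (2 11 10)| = 12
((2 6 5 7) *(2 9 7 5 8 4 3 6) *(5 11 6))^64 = (3 8 11)(4 6 5) = [0, 1, 2, 8, 6, 4, 5, 7, 11, 9, 10, 3]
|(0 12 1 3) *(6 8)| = 4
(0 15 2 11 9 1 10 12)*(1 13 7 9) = (0 15 2 11 1 10 12)(7 9 13) = [15, 10, 11, 3, 4, 5, 6, 9, 8, 13, 12, 1, 0, 7, 14, 2]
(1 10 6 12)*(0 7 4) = (0 7 4)(1 10 6 12) = [7, 10, 2, 3, 0, 5, 12, 4, 8, 9, 6, 11, 1]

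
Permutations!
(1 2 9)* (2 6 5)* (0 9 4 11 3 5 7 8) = (0 9 1 6 7 8)(2 4 11 3 5) = [9, 6, 4, 5, 11, 2, 7, 8, 0, 1, 10, 3]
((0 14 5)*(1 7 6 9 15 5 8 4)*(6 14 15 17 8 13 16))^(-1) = (0 5 15)(1 4 8 17 9 6 16 13 14 7) = [5, 4, 2, 3, 8, 15, 16, 1, 17, 6, 10, 11, 12, 14, 7, 0, 13, 9]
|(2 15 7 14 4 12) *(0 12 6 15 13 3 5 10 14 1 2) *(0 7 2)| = 36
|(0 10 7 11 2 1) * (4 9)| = |(0 10 7 11 2 1)(4 9)| = 6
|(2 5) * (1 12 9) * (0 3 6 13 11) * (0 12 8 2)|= |(0 3 6 13 11 12 9 1 8 2 5)|= 11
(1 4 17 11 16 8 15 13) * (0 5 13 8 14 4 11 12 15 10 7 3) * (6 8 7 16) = (0 5 13 1 11 6 8 10 16 14 4 17 12 15 7 3) = [5, 11, 2, 0, 17, 13, 8, 3, 10, 9, 16, 6, 15, 1, 4, 7, 14, 12]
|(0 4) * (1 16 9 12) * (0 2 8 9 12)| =15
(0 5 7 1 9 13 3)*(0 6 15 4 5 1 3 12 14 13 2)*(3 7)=(0 1 9 2)(3 6 15 4 5)(12 14 13)=[1, 9, 0, 6, 5, 3, 15, 7, 8, 2, 10, 11, 14, 12, 13, 4]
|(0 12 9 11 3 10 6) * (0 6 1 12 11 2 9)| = 6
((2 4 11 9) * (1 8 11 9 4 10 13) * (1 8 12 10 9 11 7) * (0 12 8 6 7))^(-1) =(0 8 1 7 6 13 10 12)(2 9)(4 11) =[8, 7, 9, 3, 11, 5, 13, 6, 1, 2, 12, 4, 0, 10]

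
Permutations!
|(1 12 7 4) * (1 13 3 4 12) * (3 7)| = 5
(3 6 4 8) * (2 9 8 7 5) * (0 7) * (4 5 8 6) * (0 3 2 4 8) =(0 7)(2 9 6 5 4 3 8) =[7, 1, 9, 8, 3, 4, 5, 0, 2, 6]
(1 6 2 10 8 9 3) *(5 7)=(1 6 2 10 8 9 3)(5 7)=[0, 6, 10, 1, 4, 7, 2, 5, 9, 3, 8]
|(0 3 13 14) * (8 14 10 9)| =|(0 3 13 10 9 8 14)| =7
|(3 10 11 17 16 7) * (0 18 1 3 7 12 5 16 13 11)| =|(0 18 1 3 10)(5 16 12)(11 17 13)| =15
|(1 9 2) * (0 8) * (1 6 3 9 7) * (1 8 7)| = |(0 7 8)(2 6 3 9)| = 12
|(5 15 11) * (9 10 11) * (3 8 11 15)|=|(3 8 11 5)(9 10 15)|=12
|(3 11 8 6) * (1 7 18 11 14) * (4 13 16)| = 24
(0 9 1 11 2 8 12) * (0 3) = [9, 11, 8, 0, 4, 5, 6, 7, 12, 1, 10, 2, 3] = (0 9 1 11 2 8 12 3)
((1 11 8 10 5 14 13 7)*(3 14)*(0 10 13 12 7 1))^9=(0 5 14 7 10 3 12)(1 11 8 13)=[5, 11, 2, 12, 4, 14, 6, 10, 13, 9, 3, 8, 0, 1, 7]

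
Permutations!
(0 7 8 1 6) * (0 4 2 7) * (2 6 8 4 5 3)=(1 8)(2 7 4 6 5 3)=[0, 8, 7, 2, 6, 3, 5, 4, 1]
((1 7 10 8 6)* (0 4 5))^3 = (1 8 7 6 10) = [0, 8, 2, 3, 4, 5, 10, 6, 7, 9, 1]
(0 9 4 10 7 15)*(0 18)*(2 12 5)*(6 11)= (0 9 4 10 7 15 18)(2 12 5)(6 11)= [9, 1, 12, 3, 10, 2, 11, 15, 8, 4, 7, 6, 5, 13, 14, 18, 16, 17, 0]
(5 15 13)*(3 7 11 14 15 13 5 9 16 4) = (3 7 11 14 15 5 13 9 16 4) = [0, 1, 2, 7, 3, 13, 6, 11, 8, 16, 10, 14, 12, 9, 15, 5, 4]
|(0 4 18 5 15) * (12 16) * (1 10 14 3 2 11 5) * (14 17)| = 12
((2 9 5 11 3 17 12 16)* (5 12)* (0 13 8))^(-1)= (0 8 13)(2 16 12 9)(3 11 5 17)= [8, 1, 16, 11, 4, 17, 6, 7, 13, 2, 10, 5, 9, 0, 14, 15, 12, 3]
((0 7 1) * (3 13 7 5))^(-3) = (0 13)(1 3)(5 7) = [13, 3, 2, 1, 4, 7, 6, 5, 8, 9, 10, 11, 12, 0]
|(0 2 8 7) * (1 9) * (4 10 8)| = |(0 2 4 10 8 7)(1 9)| = 6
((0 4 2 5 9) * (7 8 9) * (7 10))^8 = (10) = [0, 1, 2, 3, 4, 5, 6, 7, 8, 9, 10]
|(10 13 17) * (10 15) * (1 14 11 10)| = 7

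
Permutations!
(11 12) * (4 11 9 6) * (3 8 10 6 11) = (3 8 10 6 4)(9 11 12) = [0, 1, 2, 8, 3, 5, 4, 7, 10, 11, 6, 12, 9]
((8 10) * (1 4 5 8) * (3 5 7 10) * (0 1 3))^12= (0 10)(1 3)(4 5)(7 8)= [10, 3, 2, 1, 5, 4, 6, 8, 7, 9, 0]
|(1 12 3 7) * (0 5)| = |(0 5)(1 12 3 7)| = 4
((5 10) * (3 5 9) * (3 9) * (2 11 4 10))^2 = (2 4 3)(5 11 10) = [0, 1, 4, 2, 3, 11, 6, 7, 8, 9, 5, 10]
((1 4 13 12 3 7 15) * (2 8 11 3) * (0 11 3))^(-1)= (0 11)(1 15 7 3 8 2 12 13 4)= [11, 15, 12, 8, 1, 5, 6, 3, 2, 9, 10, 0, 13, 4, 14, 7]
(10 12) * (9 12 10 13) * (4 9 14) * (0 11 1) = [11, 0, 2, 3, 9, 5, 6, 7, 8, 12, 10, 1, 13, 14, 4] = (0 11 1)(4 9 12 13 14)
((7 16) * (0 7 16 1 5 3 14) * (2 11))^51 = (16)(0 5)(1 14)(2 11)(3 7) = [5, 14, 11, 7, 4, 0, 6, 3, 8, 9, 10, 2, 12, 13, 1, 15, 16]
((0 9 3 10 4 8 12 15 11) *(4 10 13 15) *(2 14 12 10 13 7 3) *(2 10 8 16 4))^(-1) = (0 11 15 13 10 9)(2 12 14)(3 7)(4 16) = [11, 1, 12, 7, 16, 5, 6, 3, 8, 0, 9, 15, 14, 10, 2, 13, 4]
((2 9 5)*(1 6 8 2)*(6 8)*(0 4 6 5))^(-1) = [9, 5, 8, 3, 0, 6, 4, 7, 1, 2] = (0 9 2 8 1 5 6 4)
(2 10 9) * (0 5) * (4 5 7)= (0 7 4 5)(2 10 9)= [7, 1, 10, 3, 5, 0, 6, 4, 8, 2, 9]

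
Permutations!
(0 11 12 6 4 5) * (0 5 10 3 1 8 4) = (0 11 12 6)(1 8 4 10 3) = [11, 8, 2, 1, 10, 5, 0, 7, 4, 9, 3, 12, 6]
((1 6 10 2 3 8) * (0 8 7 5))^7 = (0 7 2 6 8 5 3 10 1) = [7, 0, 6, 10, 4, 3, 8, 2, 5, 9, 1]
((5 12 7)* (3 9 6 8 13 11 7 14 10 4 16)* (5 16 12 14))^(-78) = (3 6 13 7)(4 5 10 12 14)(8 11 16 9) = [0, 1, 2, 6, 5, 10, 13, 3, 11, 8, 12, 16, 14, 7, 4, 15, 9]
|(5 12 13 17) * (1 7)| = |(1 7)(5 12 13 17)| = 4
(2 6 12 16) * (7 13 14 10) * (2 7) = [0, 1, 6, 3, 4, 5, 12, 13, 8, 9, 2, 11, 16, 14, 10, 15, 7] = (2 6 12 16 7 13 14 10)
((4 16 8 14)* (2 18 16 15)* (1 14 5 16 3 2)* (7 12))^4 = (2 18 3)(5 16 8) = [0, 1, 18, 2, 4, 16, 6, 7, 5, 9, 10, 11, 12, 13, 14, 15, 8, 17, 3]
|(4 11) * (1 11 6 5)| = |(1 11 4 6 5)| = 5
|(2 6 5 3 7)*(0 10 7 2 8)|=|(0 10 7 8)(2 6 5 3)|=4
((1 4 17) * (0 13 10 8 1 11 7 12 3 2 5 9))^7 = (0 11)(1 2)(3 8)(4 5)(7 13)(9 17)(10 12) = [11, 2, 1, 8, 5, 4, 6, 13, 3, 17, 12, 0, 10, 7, 14, 15, 16, 9]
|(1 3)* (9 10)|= |(1 3)(9 10)|= 2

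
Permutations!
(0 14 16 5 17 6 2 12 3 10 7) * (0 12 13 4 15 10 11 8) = [14, 1, 13, 11, 15, 17, 2, 12, 0, 9, 7, 8, 3, 4, 16, 10, 5, 6] = (0 14 16 5 17 6 2 13 4 15 10 7 12 3 11 8)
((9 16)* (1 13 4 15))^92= [0, 1, 2, 3, 4, 5, 6, 7, 8, 9, 10, 11, 12, 13, 14, 15, 16]= (16)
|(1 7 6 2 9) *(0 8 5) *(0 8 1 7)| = 4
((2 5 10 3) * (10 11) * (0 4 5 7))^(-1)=(0 7 2 3 10 11 5 4)=[7, 1, 3, 10, 0, 4, 6, 2, 8, 9, 11, 5]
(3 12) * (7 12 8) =(3 8 7 12) =[0, 1, 2, 8, 4, 5, 6, 12, 7, 9, 10, 11, 3]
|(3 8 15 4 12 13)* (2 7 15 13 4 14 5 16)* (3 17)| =12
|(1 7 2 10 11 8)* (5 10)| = |(1 7 2 5 10 11 8)| = 7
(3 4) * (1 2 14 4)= [0, 2, 14, 1, 3, 5, 6, 7, 8, 9, 10, 11, 12, 13, 4]= (1 2 14 4 3)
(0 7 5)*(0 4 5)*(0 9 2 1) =(0 7 9 2 1)(4 5) =[7, 0, 1, 3, 5, 4, 6, 9, 8, 2]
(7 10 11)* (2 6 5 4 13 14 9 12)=(2 6 5 4 13 14 9 12)(7 10 11)=[0, 1, 6, 3, 13, 4, 5, 10, 8, 12, 11, 7, 2, 14, 9]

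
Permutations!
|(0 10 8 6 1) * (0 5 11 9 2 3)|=10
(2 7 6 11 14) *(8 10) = (2 7 6 11 14)(8 10) = [0, 1, 7, 3, 4, 5, 11, 6, 10, 9, 8, 14, 12, 13, 2]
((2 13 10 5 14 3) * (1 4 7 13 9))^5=(1 5)(2 13)(3 7)(4 14)(9 10)=[0, 5, 13, 7, 14, 1, 6, 3, 8, 10, 9, 11, 12, 2, 4]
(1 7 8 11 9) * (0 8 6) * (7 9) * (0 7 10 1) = [8, 9, 2, 3, 4, 5, 7, 6, 11, 0, 1, 10] = (0 8 11 10 1 9)(6 7)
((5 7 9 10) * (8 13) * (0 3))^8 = (13) = [0, 1, 2, 3, 4, 5, 6, 7, 8, 9, 10, 11, 12, 13]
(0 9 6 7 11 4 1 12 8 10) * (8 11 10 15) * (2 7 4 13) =[9, 12, 7, 3, 1, 5, 4, 10, 15, 6, 0, 13, 11, 2, 14, 8] =(0 9 6 4 1 12 11 13 2 7 10)(8 15)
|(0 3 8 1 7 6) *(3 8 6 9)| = |(0 8 1 7 9 3 6)| = 7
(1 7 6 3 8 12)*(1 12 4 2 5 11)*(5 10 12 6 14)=[0, 7, 10, 8, 2, 11, 3, 14, 4, 9, 12, 1, 6, 13, 5]=(1 7 14 5 11)(2 10 12 6 3 8 4)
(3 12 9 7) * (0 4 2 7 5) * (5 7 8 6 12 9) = [4, 1, 8, 9, 2, 0, 12, 3, 6, 7, 10, 11, 5] = (0 4 2 8 6 12 5)(3 9 7)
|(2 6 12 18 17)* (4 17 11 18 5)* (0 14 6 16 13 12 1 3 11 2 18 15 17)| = |(0 14 6 1 3 11 15 17 18 2 16 13 12 5 4)| = 15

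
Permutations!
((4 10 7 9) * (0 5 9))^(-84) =(10) =[0, 1, 2, 3, 4, 5, 6, 7, 8, 9, 10]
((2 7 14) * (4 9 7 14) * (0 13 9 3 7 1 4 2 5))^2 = (0 9 4 7 14)(1 3 2 5 13) = [9, 3, 5, 2, 7, 13, 6, 14, 8, 4, 10, 11, 12, 1, 0]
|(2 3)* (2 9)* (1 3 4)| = |(1 3 9 2 4)| = 5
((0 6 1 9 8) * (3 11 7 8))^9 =(0 6 1 9 3 11 7 8) =[6, 9, 2, 11, 4, 5, 1, 8, 0, 3, 10, 7]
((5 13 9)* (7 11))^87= [0, 1, 2, 3, 4, 5, 6, 11, 8, 9, 10, 7, 12, 13]= (13)(7 11)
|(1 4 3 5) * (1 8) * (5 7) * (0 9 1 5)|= |(0 9 1 4 3 7)(5 8)|= 6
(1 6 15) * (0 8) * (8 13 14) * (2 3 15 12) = (0 13 14 8)(1 6 12 2 3 15) = [13, 6, 3, 15, 4, 5, 12, 7, 0, 9, 10, 11, 2, 14, 8, 1]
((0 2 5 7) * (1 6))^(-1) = (0 7 5 2)(1 6) = [7, 6, 0, 3, 4, 2, 1, 5]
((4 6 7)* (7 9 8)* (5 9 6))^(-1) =(4 7 8 9 5) =[0, 1, 2, 3, 7, 4, 6, 8, 9, 5]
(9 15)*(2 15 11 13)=[0, 1, 15, 3, 4, 5, 6, 7, 8, 11, 10, 13, 12, 2, 14, 9]=(2 15 9 11 13)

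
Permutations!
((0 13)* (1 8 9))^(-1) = (0 13)(1 9 8) = [13, 9, 2, 3, 4, 5, 6, 7, 1, 8, 10, 11, 12, 0]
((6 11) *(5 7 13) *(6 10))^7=(5 7 13)(6 11 10)=[0, 1, 2, 3, 4, 7, 11, 13, 8, 9, 6, 10, 12, 5]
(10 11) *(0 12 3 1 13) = (0 12 3 1 13)(10 11) = [12, 13, 2, 1, 4, 5, 6, 7, 8, 9, 11, 10, 3, 0]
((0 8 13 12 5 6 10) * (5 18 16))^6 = (0 5 12)(6 18 8)(10 16 13) = [5, 1, 2, 3, 4, 12, 18, 7, 6, 9, 16, 11, 0, 10, 14, 15, 13, 17, 8]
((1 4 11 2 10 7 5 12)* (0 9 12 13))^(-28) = (0 11 13 4 5 1 7 12 10 9 2) = [11, 7, 0, 3, 5, 1, 6, 12, 8, 2, 9, 13, 10, 4]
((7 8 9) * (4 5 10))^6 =(10) =[0, 1, 2, 3, 4, 5, 6, 7, 8, 9, 10]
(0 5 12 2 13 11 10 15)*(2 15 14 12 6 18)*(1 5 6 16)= (0 6 18 2 13 11 10 14 12 15)(1 5 16)= [6, 5, 13, 3, 4, 16, 18, 7, 8, 9, 14, 10, 15, 11, 12, 0, 1, 17, 2]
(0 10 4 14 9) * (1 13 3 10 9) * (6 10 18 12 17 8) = (0 9)(1 13 3 18 12 17 8 6 10 4 14) = [9, 13, 2, 18, 14, 5, 10, 7, 6, 0, 4, 11, 17, 3, 1, 15, 16, 8, 12]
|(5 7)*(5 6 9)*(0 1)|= 4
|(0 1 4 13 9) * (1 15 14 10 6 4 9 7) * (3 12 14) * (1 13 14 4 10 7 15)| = 42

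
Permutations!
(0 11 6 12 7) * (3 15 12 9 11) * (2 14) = (0 3 15 12 7)(2 14)(6 9 11) = [3, 1, 14, 15, 4, 5, 9, 0, 8, 11, 10, 6, 7, 13, 2, 12]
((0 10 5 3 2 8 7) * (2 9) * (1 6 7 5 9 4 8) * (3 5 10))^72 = (0 4 10 2 6)(1 7 3 8 9) = [4, 7, 6, 8, 10, 5, 0, 3, 9, 1, 2]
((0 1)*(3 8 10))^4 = (3 8 10) = [0, 1, 2, 8, 4, 5, 6, 7, 10, 9, 3]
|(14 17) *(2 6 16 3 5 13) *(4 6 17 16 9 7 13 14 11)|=|(2 17 11 4 6 9 7 13)(3 5 14 16)|=8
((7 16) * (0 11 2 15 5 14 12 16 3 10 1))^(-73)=[1, 10, 11, 7, 4, 15, 6, 16, 8, 9, 3, 0, 14, 13, 5, 2, 12]=(0 1 10 3 7 16 12 14 5 15 2 11)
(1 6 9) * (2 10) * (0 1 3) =(0 1 6 9 3)(2 10) =[1, 6, 10, 0, 4, 5, 9, 7, 8, 3, 2]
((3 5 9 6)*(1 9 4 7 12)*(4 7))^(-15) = [0, 12, 2, 6, 4, 3, 9, 5, 8, 1, 10, 11, 7] = (1 12 7 5 3 6 9)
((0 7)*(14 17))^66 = [0, 1, 2, 3, 4, 5, 6, 7, 8, 9, 10, 11, 12, 13, 14, 15, 16, 17] = (17)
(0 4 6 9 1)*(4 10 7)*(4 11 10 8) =(0 8 4 6 9 1)(7 11 10) =[8, 0, 2, 3, 6, 5, 9, 11, 4, 1, 7, 10]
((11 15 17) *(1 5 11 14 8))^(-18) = [0, 15, 2, 3, 4, 17, 6, 7, 11, 9, 10, 14, 12, 13, 5, 8, 16, 1] = (1 15 8 11 14 5 17)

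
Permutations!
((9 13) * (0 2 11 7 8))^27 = (0 11 8 2 7)(9 13) = [11, 1, 7, 3, 4, 5, 6, 0, 2, 13, 10, 8, 12, 9]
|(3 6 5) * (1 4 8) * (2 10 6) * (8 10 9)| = |(1 4 10 6 5 3 2 9 8)| = 9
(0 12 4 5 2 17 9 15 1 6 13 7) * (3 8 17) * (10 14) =[12, 6, 3, 8, 5, 2, 13, 0, 17, 15, 14, 11, 4, 7, 10, 1, 16, 9] =(0 12 4 5 2 3 8 17 9 15 1 6 13 7)(10 14)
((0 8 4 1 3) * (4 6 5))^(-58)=(0 1 5 8 3 4 6)=[1, 5, 2, 4, 6, 8, 0, 7, 3]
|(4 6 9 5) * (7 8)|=|(4 6 9 5)(7 8)|=4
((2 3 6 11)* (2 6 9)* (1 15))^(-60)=(15)=[0, 1, 2, 3, 4, 5, 6, 7, 8, 9, 10, 11, 12, 13, 14, 15]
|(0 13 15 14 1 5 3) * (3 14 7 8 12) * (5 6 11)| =|(0 13 15 7 8 12 3)(1 6 11 5 14)| =35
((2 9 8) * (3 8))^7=(2 8 3 9)=[0, 1, 8, 9, 4, 5, 6, 7, 3, 2]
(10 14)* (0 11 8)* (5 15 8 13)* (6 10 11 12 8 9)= (0 12 8)(5 15 9 6 10 14 11 13)= [12, 1, 2, 3, 4, 15, 10, 7, 0, 6, 14, 13, 8, 5, 11, 9]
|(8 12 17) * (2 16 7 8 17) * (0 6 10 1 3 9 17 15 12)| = |(0 6 10 1 3 9 17 15 12 2 16 7 8)| = 13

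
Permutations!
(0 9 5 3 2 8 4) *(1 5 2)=[9, 5, 8, 1, 0, 3, 6, 7, 4, 2]=(0 9 2 8 4)(1 5 3)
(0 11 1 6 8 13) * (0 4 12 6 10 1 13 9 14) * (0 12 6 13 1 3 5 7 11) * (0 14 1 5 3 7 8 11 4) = (0 14 12 13)(1 10 7 4 6 11 5 8 9) = [14, 10, 2, 3, 6, 8, 11, 4, 9, 1, 7, 5, 13, 0, 12]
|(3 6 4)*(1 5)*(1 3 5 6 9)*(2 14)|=|(1 6 4 5 3 9)(2 14)|=6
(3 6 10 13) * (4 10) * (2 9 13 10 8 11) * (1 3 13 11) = (13)(1 3 6 4 8)(2 9 11) = [0, 3, 9, 6, 8, 5, 4, 7, 1, 11, 10, 2, 12, 13]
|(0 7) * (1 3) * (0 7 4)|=|(7)(0 4)(1 3)|=2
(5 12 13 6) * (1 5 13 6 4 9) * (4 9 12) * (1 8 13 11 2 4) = (1 5)(2 4 12 6 11)(8 13 9) = [0, 5, 4, 3, 12, 1, 11, 7, 13, 8, 10, 2, 6, 9]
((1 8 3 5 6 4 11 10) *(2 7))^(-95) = (1 8 3 5 6 4 11 10)(2 7) = [0, 8, 7, 5, 11, 6, 4, 2, 3, 9, 1, 10]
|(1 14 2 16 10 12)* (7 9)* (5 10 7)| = |(1 14 2 16 7 9 5 10 12)| = 9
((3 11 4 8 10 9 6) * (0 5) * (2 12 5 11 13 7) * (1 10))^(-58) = [12, 4, 13, 9, 0, 2, 10, 3, 11, 1, 8, 5, 7, 6] = (0 12 7 3 9 1 4)(2 13 6 10 8 11 5)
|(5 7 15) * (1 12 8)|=3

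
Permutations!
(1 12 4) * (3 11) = (1 12 4)(3 11) = [0, 12, 2, 11, 1, 5, 6, 7, 8, 9, 10, 3, 4]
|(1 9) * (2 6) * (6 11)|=|(1 9)(2 11 6)|=6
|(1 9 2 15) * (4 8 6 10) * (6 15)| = 8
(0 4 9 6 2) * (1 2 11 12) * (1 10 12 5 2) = [4, 1, 0, 3, 9, 2, 11, 7, 8, 6, 12, 5, 10] = (0 4 9 6 11 5 2)(10 12)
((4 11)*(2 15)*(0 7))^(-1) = [7, 1, 15, 3, 11, 5, 6, 0, 8, 9, 10, 4, 12, 13, 14, 2] = (0 7)(2 15)(4 11)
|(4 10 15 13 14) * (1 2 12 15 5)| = |(1 2 12 15 13 14 4 10 5)| = 9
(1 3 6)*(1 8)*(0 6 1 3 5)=(0 6 8 3 1 5)=[6, 5, 2, 1, 4, 0, 8, 7, 3]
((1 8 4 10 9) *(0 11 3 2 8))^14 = [4, 8, 1, 9, 11, 5, 6, 7, 0, 2, 3, 10] = (0 4 11 10 3 9 2 1 8)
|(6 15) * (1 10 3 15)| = |(1 10 3 15 6)| = 5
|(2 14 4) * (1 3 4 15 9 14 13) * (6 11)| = |(1 3 4 2 13)(6 11)(9 14 15)| = 30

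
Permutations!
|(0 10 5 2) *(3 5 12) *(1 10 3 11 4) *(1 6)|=|(0 3 5 2)(1 10 12 11 4 6)|=12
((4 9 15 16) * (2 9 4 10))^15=(16)=[0, 1, 2, 3, 4, 5, 6, 7, 8, 9, 10, 11, 12, 13, 14, 15, 16]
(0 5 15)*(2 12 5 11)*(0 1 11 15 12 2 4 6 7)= (0 15 1 11 4 6 7)(5 12)= [15, 11, 2, 3, 6, 12, 7, 0, 8, 9, 10, 4, 5, 13, 14, 1]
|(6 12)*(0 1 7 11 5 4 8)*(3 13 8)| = 18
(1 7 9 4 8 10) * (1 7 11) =[0, 11, 2, 3, 8, 5, 6, 9, 10, 4, 7, 1] =(1 11)(4 8 10 7 9)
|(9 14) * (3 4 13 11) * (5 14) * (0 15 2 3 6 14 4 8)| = |(0 15 2 3 8)(4 13 11 6 14 9 5)| = 35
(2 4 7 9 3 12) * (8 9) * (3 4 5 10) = (2 5 10 3 12)(4 7 8 9) = [0, 1, 5, 12, 7, 10, 6, 8, 9, 4, 3, 11, 2]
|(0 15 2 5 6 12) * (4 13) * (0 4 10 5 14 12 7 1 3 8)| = 14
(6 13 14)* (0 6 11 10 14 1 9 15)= (0 6 13 1 9 15)(10 14 11)= [6, 9, 2, 3, 4, 5, 13, 7, 8, 15, 14, 10, 12, 1, 11, 0]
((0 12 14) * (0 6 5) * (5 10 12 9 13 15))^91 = [9, 1, 2, 3, 4, 0, 14, 7, 8, 13, 6, 11, 10, 15, 12, 5] = (0 9 13 15 5)(6 14 12 10)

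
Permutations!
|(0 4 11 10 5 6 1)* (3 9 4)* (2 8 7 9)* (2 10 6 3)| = |(0 2 8 7 9 4 11 6 1)(3 10 5)| = 9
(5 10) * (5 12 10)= (10 12)= [0, 1, 2, 3, 4, 5, 6, 7, 8, 9, 12, 11, 10]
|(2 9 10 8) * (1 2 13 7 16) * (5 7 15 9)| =|(1 2 5 7 16)(8 13 15 9 10)| =5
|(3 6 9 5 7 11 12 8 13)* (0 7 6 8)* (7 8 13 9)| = |(0 8 9 5 6 7 11 12)(3 13)| = 8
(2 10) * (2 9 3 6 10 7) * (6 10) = (2 7)(3 10 9) = [0, 1, 7, 10, 4, 5, 6, 2, 8, 3, 9]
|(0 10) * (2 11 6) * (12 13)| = 6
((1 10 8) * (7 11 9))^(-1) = (1 8 10)(7 9 11) = [0, 8, 2, 3, 4, 5, 6, 9, 10, 11, 1, 7]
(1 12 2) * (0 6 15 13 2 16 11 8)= (0 6 15 13 2 1 12 16 11 8)= [6, 12, 1, 3, 4, 5, 15, 7, 0, 9, 10, 8, 16, 2, 14, 13, 11]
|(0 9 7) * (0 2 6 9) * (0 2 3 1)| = 7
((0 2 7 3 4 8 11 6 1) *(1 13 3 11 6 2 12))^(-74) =[12, 0, 7, 4, 8, 5, 13, 11, 6, 9, 10, 2, 1, 3] =(0 12 1)(2 7 11)(3 4 8 6 13)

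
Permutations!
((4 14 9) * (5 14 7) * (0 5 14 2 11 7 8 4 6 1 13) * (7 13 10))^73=(0 11 5 13 2)(1 10 7 14 9 6)(4 8)=[11, 10, 0, 3, 8, 13, 1, 14, 4, 6, 7, 5, 12, 2, 9]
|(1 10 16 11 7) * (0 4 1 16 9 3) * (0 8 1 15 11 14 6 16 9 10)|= |(0 4 15 11 7 9 3 8 1)(6 16 14)|= 9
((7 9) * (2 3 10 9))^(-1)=(2 7 9 10 3)=[0, 1, 7, 2, 4, 5, 6, 9, 8, 10, 3]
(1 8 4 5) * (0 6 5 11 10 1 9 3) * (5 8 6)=(0 5 9 3)(1 6 8 4 11 10)=[5, 6, 2, 0, 11, 9, 8, 7, 4, 3, 1, 10]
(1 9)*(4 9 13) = (1 13 4 9) = [0, 13, 2, 3, 9, 5, 6, 7, 8, 1, 10, 11, 12, 4]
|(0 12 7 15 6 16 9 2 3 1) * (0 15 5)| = 28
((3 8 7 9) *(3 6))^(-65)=(9)=[0, 1, 2, 3, 4, 5, 6, 7, 8, 9]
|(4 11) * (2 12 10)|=6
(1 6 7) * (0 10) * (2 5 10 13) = [13, 6, 5, 3, 4, 10, 7, 1, 8, 9, 0, 11, 12, 2] = (0 13 2 5 10)(1 6 7)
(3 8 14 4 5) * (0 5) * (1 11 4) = (0 5 3 8 14 1 11 4) = [5, 11, 2, 8, 0, 3, 6, 7, 14, 9, 10, 4, 12, 13, 1]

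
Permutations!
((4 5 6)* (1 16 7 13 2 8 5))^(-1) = [0, 4, 13, 3, 6, 8, 5, 16, 2, 9, 10, 11, 12, 7, 14, 15, 1] = (1 4 6 5 8 2 13 7 16)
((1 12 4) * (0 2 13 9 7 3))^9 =(0 9)(2 7)(3 13) =[9, 1, 7, 13, 4, 5, 6, 2, 8, 0, 10, 11, 12, 3]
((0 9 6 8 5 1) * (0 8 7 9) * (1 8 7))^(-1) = (1 6 9 7)(5 8) = [0, 6, 2, 3, 4, 8, 9, 1, 5, 7]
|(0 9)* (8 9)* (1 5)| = 6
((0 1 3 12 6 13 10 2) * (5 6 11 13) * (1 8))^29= (0 1 12 13 2 8 3 11 10)(5 6)= [1, 12, 8, 11, 4, 6, 5, 7, 3, 9, 0, 10, 13, 2]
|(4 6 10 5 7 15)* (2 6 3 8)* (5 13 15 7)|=8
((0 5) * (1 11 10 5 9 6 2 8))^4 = (0 8 5 2 10 6 11 9 1) = [8, 0, 10, 3, 4, 2, 11, 7, 5, 1, 6, 9]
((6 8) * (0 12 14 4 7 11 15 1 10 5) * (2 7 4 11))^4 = [15, 12, 2, 3, 4, 11, 6, 7, 8, 9, 14, 5, 1, 13, 10, 0] = (0 15)(1 12)(5 11)(10 14)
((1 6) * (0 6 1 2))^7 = (0 6 2) = [6, 1, 0, 3, 4, 5, 2]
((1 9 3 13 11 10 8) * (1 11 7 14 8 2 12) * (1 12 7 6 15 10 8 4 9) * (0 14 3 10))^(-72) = [2, 1, 15, 14, 3, 5, 9, 0, 8, 13, 6, 11, 12, 4, 7, 10] = (0 2 15 10 6 9 13 4 3 14 7)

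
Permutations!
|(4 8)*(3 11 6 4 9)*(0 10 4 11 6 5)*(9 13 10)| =12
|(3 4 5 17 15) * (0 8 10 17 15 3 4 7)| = 6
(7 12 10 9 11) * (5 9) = (5 9 11 7 12 10) = [0, 1, 2, 3, 4, 9, 6, 12, 8, 11, 5, 7, 10]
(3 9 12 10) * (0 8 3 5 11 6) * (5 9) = [8, 1, 2, 5, 4, 11, 0, 7, 3, 12, 9, 6, 10] = (0 8 3 5 11 6)(9 12 10)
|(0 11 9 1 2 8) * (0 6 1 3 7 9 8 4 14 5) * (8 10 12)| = |(0 11 10 12 8 6 1 2 4 14 5)(3 7 9)| = 33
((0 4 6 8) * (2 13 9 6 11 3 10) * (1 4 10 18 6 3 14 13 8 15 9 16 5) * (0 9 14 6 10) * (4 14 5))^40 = [0, 4, 18, 8, 5, 16, 14, 7, 10, 2, 3, 1, 12, 6, 11, 13, 15, 17, 9] = (1 4 5 16 15 13 6 14 11)(2 18 9)(3 8 10)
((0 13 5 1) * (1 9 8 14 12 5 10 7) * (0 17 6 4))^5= (0 17 10 4 1 13 6 7)= [17, 13, 2, 3, 1, 5, 7, 0, 8, 9, 4, 11, 12, 6, 14, 15, 16, 10]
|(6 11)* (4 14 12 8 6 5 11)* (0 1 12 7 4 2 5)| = 24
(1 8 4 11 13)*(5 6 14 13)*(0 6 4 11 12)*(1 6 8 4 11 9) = (0 8 9 1 4 12)(5 11)(6 14 13) = [8, 4, 2, 3, 12, 11, 14, 7, 9, 1, 10, 5, 0, 6, 13]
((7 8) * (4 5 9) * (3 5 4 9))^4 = (9) = [0, 1, 2, 3, 4, 5, 6, 7, 8, 9]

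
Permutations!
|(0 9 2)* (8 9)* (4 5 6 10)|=|(0 8 9 2)(4 5 6 10)|=4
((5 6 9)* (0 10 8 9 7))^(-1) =(0 7 6 5 9 8 10) =[7, 1, 2, 3, 4, 9, 5, 6, 10, 8, 0]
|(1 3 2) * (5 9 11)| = 3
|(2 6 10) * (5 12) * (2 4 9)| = |(2 6 10 4 9)(5 12)| = 10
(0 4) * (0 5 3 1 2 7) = [4, 2, 7, 1, 5, 3, 6, 0] = (0 4 5 3 1 2 7)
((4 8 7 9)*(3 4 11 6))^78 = (3 4 8 7 9 11 6) = [0, 1, 2, 4, 8, 5, 3, 9, 7, 11, 10, 6]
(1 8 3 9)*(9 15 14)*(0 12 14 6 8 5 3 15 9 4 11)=(0 12 14 4 11)(1 5 3 9)(6 8 15)=[12, 5, 2, 9, 11, 3, 8, 7, 15, 1, 10, 0, 14, 13, 4, 6]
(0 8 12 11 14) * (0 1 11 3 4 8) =[0, 11, 2, 4, 8, 5, 6, 7, 12, 9, 10, 14, 3, 13, 1] =(1 11 14)(3 4 8 12)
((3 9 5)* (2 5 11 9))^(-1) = (2 3 5)(9 11) = [0, 1, 3, 5, 4, 2, 6, 7, 8, 11, 10, 9]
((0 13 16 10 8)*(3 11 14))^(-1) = (0 8 10 16 13)(3 14 11) = [8, 1, 2, 14, 4, 5, 6, 7, 10, 9, 16, 3, 12, 0, 11, 15, 13]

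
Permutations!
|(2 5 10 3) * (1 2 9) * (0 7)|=6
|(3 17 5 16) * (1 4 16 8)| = |(1 4 16 3 17 5 8)| = 7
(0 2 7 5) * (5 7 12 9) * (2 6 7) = (0 6 7 2 12 9 5) = [6, 1, 12, 3, 4, 0, 7, 2, 8, 5, 10, 11, 9]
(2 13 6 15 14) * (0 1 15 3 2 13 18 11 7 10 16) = [1, 15, 18, 2, 4, 5, 3, 10, 8, 9, 16, 7, 12, 6, 13, 14, 0, 17, 11] = (0 1 15 14 13 6 3 2 18 11 7 10 16)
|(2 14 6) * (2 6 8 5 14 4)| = 6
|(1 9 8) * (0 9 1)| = |(0 9 8)| = 3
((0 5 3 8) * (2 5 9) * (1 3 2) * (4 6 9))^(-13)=(0 4 6 9 1 3 8)(2 5)=[4, 3, 5, 8, 6, 2, 9, 7, 0, 1]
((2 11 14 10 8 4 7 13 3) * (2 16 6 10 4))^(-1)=(2 8 10 6 16 3 13 7 4 14 11)=[0, 1, 8, 13, 14, 5, 16, 4, 10, 9, 6, 2, 12, 7, 11, 15, 3]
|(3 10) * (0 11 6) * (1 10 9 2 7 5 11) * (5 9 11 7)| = |(0 1 10 3 11 6)(2 5 7 9)| = 12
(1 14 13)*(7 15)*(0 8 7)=[8, 14, 2, 3, 4, 5, 6, 15, 7, 9, 10, 11, 12, 1, 13, 0]=(0 8 7 15)(1 14 13)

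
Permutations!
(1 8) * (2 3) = (1 8)(2 3) = [0, 8, 3, 2, 4, 5, 6, 7, 1]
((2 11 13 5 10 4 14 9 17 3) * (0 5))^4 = (0 14 2 5 9 11 10 17 13 4 3) = [14, 1, 5, 0, 3, 9, 6, 7, 8, 11, 17, 10, 12, 4, 2, 15, 16, 13]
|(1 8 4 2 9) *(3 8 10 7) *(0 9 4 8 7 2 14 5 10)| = |(0 9 1)(2 4 14 5 10)(3 7)| = 30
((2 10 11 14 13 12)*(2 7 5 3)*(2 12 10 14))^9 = (2 11 10 13 14)(3 12 7 5) = [0, 1, 11, 12, 4, 3, 6, 5, 8, 9, 13, 10, 7, 14, 2]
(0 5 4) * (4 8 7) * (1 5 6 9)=(0 6 9 1 5 8 7 4)=[6, 5, 2, 3, 0, 8, 9, 4, 7, 1]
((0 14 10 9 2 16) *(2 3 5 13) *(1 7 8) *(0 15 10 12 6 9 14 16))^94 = (0 13 3 6 14 15)(1 7 8)(2 5 9 12 10 16) = [13, 7, 5, 6, 4, 9, 14, 8, 1, 12, 16, 11, 10, 3, 15, 0, 2]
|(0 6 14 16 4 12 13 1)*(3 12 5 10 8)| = |(0 6 14 16 4 5 10 8 3 12 13 1)| = 12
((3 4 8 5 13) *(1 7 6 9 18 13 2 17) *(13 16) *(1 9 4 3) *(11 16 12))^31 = (1 4 2 18 16 7 8 17 12 13 6 5 9 11) = [0, 4, 18, 3, 2, 9, 5, 8, 17, 11, 10, 1, 13, 6, 14, 15, 7, 12, 16]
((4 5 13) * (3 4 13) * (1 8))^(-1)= [0, 8, 2, 5, 3, 4, 6, 7, 1, 9, 10, 11, 12, 13]= (13)(1 8)(3 5 4)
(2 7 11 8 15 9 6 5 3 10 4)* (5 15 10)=(2 7 11 8 10 4)(3 5)(6 15 9)=[0, 1, 7, 5, 2, 3, 15, 11, 10, 6, 4, 8, 12, 13, 14, 9]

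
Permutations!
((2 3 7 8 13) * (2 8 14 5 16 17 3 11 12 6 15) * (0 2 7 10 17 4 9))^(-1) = [9, 1, 0, 17, 16, 14, 12, 15, 13, 4, 3, 2, 11, 8, 7, 6, 5, 10] = (0 9 4 16 5 14 7 15 6 12 11 2)(3 17 10)(8 13)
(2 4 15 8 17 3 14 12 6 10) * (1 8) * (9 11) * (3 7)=(1 8 17 7 3 14 12 6 10 2 4 15)(9 11)=[0, 8, 4, 14, 15, 5, 10, 3, 17, 11, 2, 9, 6, 13, 12, 1, 16, 7]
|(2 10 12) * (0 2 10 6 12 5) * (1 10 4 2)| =4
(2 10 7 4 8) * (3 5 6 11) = (2 10 7 4 8)(3 5 6 11) = [0, 1, 10, 5, 8, 6, 11, 4, 2, 9, 7, 3]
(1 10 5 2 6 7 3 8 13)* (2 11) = (1 10 5 11 2 6 7 3 8 13) = [0, 10, 6, 8, 4, 11, 7, 3, 13, 9, 5, 2, 12, 1]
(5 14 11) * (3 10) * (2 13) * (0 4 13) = (0 4 13 2)(3 10)(5 14 11) = [4, 1, 0, 10, 13, 14, 6, 7, 8, 9, 3, 5, 12, 2, 11]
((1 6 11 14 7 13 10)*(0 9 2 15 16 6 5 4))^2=(0 2 16 11 7 10 5)(1 4 9 15 6 14 13)=[2, 4, 16, 3, 9, 0, 14, 10, 8, 15, 5, 7, 12, 1, 13, 6, 11]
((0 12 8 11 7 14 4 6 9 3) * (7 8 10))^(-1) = [3, 1, 2, 9, 14, 5, 4, 10, 11, 6, 12, 8, 0, 13, 7] = (0 3 9 6 4 14 7 10 12)(8 11)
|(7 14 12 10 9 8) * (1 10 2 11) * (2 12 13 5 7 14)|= |(1 10 9 8 14 13 5 7 2 11)|= 10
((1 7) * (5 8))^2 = (8) = [0, 1, 2, 3, 4, 5, 6, 7, 8]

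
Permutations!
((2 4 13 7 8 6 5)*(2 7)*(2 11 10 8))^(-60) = (2 11 6)(4 10 5)(7 13 8) = [0, 1, 11, 3, 10, 4, 2, 13, 7, 9, 5, 6, 12, 8]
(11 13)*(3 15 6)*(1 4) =[0, 4, 2, 15, 1, 5, 3, 7, 8, 9, 10, 13, 12, 11, 14, 6] =(1 4)(3 15 6)(11 13)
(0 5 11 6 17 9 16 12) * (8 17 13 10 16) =(0 5 11 6 13 10 16 12)(8 17 9) =[5, 1, 2, 3, 4, 11, 13, 7, 17, 8, 16, 6, 0, 10, 14, 15, 12, 9]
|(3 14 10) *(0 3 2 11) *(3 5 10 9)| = 15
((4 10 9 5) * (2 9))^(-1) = [0, 1, 10, 3, 5, 9, 6, 7, 8, 2, 4] = (2 10 4 5 9)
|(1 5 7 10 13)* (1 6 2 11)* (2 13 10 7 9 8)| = 6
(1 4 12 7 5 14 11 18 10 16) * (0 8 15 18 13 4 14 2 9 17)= (0 8 15 18 10 16 1 14 11 13 4 12 7 5 2 9 17)= [8, 14, 9, 3, 12, 2, 6, 5, 15, 17, 16, 13, 7, 4, 11, 18, 1, 0, 10]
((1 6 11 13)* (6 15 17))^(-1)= (1 13 11 6 17 15)= [0, 13, 2, 3, 4, 5, 17, 7, 8, 9, 10, 6, 12, 11, 14, 1, 16, 15]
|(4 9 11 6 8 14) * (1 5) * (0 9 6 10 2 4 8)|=|(0 9 11 10 2 4 6)(1 5)(8 14)|=14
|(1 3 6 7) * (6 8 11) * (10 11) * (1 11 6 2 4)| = 9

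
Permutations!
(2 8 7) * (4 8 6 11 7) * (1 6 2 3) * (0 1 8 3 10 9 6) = (0 1)(3 8 4)(6 11 7 10 9) = [1, 0, 2, 8, 3, 5, 11, 10, 4, 6, 9, 7]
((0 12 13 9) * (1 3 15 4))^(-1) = (0 9 13 12)(1 4 15 3) = [9, 4, 2, 1, 15, 5, 6, 7, 8, 13, 10, 11, 0, 12, 14, 3]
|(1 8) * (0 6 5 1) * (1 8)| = |(0 6 5 8)| = 4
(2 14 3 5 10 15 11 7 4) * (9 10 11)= (2 14 3 5 11 7 4)(9 10 15)= [0, 1, 14, 5, 2, 11, 6, 4, 8, 10, 15, 7, 12, 13, 3, 9]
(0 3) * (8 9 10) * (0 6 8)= (0 3 6 8 9 10)= [3, 1, 2, 6, 4, 5, 8, 7, 9, 10, 0]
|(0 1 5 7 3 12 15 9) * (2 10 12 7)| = |(0 1 5 2 10 12 15 9)(3 7)| = 8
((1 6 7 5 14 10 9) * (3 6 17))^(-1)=(1 9 10 14 5 7 6 3 17)=[0, 9, 2, 17, 4, 7, 3, 6, 8, 10, 14, 11, 12, 13, 5, 15, 16, 1]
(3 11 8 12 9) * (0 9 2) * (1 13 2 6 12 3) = [9, 13, 0, 11, 4, 5, 12, 7, 3, 1, 10, 8, 6, 2] = (0 9 1 13 2)(3 11 8)(6 12)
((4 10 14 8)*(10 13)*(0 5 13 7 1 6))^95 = [8, 10, 2, 3, 5, 4, 14, 13, 0, 9, 1, 11, 12, 7, 6] = (0 8)(1 10)(4 5)(6 14)(7 13)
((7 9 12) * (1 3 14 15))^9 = [0, 3, 2, 14, 4, 5, 6, 7, 8, 9, 10, 11, 12, 13, 15, 1] = (1 3 14 15)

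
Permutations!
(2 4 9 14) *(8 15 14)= (2 4 9 8 15 14)= [0, 1, 4, 3, 9, 5, 6, 7, 15, 8, 10, 11, 12, 13, 2, 14]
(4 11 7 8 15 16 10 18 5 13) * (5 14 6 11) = (4 5 13)(6 11 7 8 15 16 10 18 14) = [0, 1, 2, 3, 5, 13, 11, 8, 15, 9, 18, 7, 12, 4, 6, 16, 10, 17, 14]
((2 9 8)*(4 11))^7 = (2 9 8)(4 11) = [0, 1, 9, 3, 11, 5, 6, 7, 2, 8, 10, 4]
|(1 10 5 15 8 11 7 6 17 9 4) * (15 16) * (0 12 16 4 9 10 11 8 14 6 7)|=|(0 12 16 15 14 6 17 10 5 4 1 11)|=12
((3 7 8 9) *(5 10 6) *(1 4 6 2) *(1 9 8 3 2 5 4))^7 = (2 9)(3 7)(4 6)(5 10) = [0, 1, 9, 7, 6, 10, 4, 3, 8, 2, 5]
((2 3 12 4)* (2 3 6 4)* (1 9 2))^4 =(1 4 9 3 2 12 6) =[0, 4, 12, 2, 9, 5, 1, 7, 8, 3, 10, 11, 6]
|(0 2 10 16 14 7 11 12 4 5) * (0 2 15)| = |(0 15)(2 10 16 14 7 11 12 4 5)| = 18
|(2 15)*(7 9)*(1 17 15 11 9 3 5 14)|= |(1 17 15 2 11 9 7 3 5 14)|= 10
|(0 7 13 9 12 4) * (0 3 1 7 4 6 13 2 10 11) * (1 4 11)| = 4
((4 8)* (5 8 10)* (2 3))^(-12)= (10)= [0, 1, 2, 3, 4, 5, 6, 7, 8, 9, 10]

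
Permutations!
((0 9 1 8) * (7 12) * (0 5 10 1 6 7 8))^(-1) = (0 1 10 5 8 12 7 6 9) = [1, 10, 2, 3, 4, 8, 9, 6, 12, 0, 5, 11, 7]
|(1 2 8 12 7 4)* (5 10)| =6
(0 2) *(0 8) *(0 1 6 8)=(0 2)(1 6 8)=[2, 6, 0, 3, 4, 5, 8, 7, 1]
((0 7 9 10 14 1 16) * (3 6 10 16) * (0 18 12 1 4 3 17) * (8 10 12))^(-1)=(0 17 1 12 6 3 4 14 10 8 18 16 9 7)=[17, 12, 2, 4, 14, 5, 3, 0, 18, 7, 8, 11, 6, 13, 10, 15, 9, 1, 16]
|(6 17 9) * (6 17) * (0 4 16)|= |(0 4 16)(9 17)|= 6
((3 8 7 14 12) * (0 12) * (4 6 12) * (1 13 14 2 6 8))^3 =(0 7 12 13 4 2 3 14 8 6 1) =[7, 0, 3, 14, 2, 5, 1, 12, 6, 9, 10, 11, 13, 4, 8]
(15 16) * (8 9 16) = (8 9 16 15) = [0, 1, 2, 3, 4, 5, 6, 7, 9, 16, 10, 11, 12, 13, 14, 8, 15]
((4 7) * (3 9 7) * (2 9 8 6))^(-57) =(2 6 8 3 4 7 9) =[0, 1, 6, 4, 7, 5, 8, 9, 3, 2]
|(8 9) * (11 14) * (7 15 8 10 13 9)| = |(7 15 8)(9 10 13)(11 14)| = 6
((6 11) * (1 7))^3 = [0, 7, 2, 3, 4, 5, 11, 1, 8, 9, 10, 6] = (1 7)(6 11)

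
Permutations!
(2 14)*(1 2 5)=(1 2 14 5)=[0, 2, 14, 3, 4, 1, 6, 7, 8, 9, 10, 11, 12, 13, 5]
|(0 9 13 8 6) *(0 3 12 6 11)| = |(0 9 13 8 11)(3 12 6)| = 15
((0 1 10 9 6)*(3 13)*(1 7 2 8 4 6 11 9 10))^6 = (13) = [0, 1, 2, 3, 4, 5, 6, 7, 8, 9, 10, 11, 12, 13]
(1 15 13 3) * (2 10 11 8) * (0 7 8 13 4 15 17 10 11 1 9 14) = (0 7 8 2 11 13 3 9 14)(1 17 10)(4 15) = [7, 17, 11, 9, 15, 5, 6, 8, 2, 14, 1, 13, 12, 3, 0, 4, 16, 10]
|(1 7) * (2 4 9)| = 6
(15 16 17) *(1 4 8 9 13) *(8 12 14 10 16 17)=(1 4 12 14 10 16 8 9 13)(15 17)=[0, 4, 2, 3, 12, 5, 6, 7, 9, 13, 16, 11, 14, 1, 10, 17, 8, 15]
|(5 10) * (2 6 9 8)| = 4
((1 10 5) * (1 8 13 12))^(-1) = (1 12 13 8 5 10) = [0, 12, 2, 3, 4, 10, 6, 7, 5, 9, 1, 11, 13, 8]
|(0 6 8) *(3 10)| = |(0 6 8)(3 10)| = 6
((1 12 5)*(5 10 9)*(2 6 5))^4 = (1 2 12 6 10 5 9) = [0, 2, 12, 3, 4, 9, 10, 7, 8, 1, 5, 11, 6]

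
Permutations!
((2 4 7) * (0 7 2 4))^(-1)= (0 2 4 7)= [2, 1, 4, 3, 7, 5, 6, 0]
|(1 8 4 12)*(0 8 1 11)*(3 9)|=|(0 8 4 12 11)(3 9)|=10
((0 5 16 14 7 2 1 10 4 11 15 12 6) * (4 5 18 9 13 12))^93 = (0 13)(1 5 14 2 10 16 7)(6 9)(12 18) = [13, 5, 10, 3, 4, 14, 9, 1, 8, 6, 16, 11, 18, 0, 2, 15, 7, 17, 12]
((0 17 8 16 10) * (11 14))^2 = [8, 1, 2, 3, 4, 5, 6, 7, 10, 9, 17, 11, 12, 13, 14, 15, 0, 16] = (0 8 10 17 16)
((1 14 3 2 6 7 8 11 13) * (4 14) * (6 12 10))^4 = (1 2 7)(3 6 13)(4 12 8)(10 11 14) = [0, 2, 7, 6, 12, 5, 13, 1, 4, 9, 11, 14, 8, 3, 10]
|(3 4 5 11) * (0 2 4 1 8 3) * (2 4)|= |(0 4 5 11)(1 8 3)|= 12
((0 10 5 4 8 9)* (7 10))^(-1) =[9, 1, 2, 3, 5, 10, 6, 0, 4, 8, 7] =(0 9 8 4 5 10 7)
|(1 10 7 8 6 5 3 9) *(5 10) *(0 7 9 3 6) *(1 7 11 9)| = |(0 11 9 7 8)(1 5 6 10)| = 20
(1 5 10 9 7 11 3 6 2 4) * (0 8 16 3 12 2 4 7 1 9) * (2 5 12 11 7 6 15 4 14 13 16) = (0 8 2 6 14 13 16 3 15 4 9 1 12 5 10) = [8, 12, 6, 15, 9, 10, 14, 7, 2, 1, 0, 11, 5, 16, 13, 4, 3]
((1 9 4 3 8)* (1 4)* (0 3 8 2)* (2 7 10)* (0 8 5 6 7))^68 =(2 7 5 8 10 6 4) =[0, 1, 7, 3, 2, 8, 4, 5, 10, 9, 6]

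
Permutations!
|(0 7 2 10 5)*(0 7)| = 4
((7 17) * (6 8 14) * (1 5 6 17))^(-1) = (1 7 17 14 8 6 5) = [0, 7, 2, 3, 4, 1, 5, 17, 6, 9, 10, 11, 12, 13, 8, 15, 16, 14]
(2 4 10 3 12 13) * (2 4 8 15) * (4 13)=(2 8 15)(3 12 4 10)=[0, 1, 8, 12, 10, 5, 6, 7, 15, 9, 3, 11, 4, 13, 14, 2]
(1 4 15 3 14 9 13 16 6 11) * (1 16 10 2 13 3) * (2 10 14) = (1 4 15)(2 13 14 9 3)(6 11 16) = [0, 4, 13, 2, 15, 5, 11, 7, 8, 3, 10, 16, 12, 14, 9, 1, 6]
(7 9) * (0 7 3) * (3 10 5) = (0 7 9 10 5 3) = [7, 1, 2, 0, 4, 3, 6, 9, 8, 10, 5]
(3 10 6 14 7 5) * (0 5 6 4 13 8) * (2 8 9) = (0 5 3 10 4 13 9 2 8)(6 14 7) = [5, 1, 8, 10, 13, 3, 14, 6, 0, 2, 4, 11, 12, 9, 7]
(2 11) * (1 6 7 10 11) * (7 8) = (1 6 8 7 10 11 2) = [0, 6, 1, 3, 4, 5, 8, 10, 7, 9, 11, 2]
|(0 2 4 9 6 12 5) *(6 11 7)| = |(0 2 4 9 11 7 6 12 5)| = 9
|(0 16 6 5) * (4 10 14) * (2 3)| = 12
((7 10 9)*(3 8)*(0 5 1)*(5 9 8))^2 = (0 7 8 5)(1 9 10 3) = [7, 9, 2, 1, 4, 0, 6, 8, 5, 10, 3]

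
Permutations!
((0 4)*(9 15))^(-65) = (0 4)(9 15) = [4, 1, 2, 3, 0, 5, 6, 7, 8, 15, 10, 11, 12, 13, 14, 9]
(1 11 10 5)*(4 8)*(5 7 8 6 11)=(1 5)(4 6 11 10 7 8)=[0, 5, 2, 3, 6, 1, 11, 8, 4, 9, 7, 10]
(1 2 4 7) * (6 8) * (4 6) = (1 2 6 8 4 7) = [0, 2, 6, 3, 7, 5, 8, 1, 4]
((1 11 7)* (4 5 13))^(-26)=(1 11 7)(4 5 13)=[0, 11, 2, 3, 5, 13, 6, 1, 8, 9, 10, 7, 12, 4]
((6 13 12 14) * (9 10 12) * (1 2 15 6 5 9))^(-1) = (1 13 6 15 2)(5 14 12 10 9) = [0, 13, 1, 3, 4, 14, 15, 7, 8, 5, 9, 11, 10, 6, 12, 2]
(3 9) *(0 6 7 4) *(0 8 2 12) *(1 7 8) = [6, 7, 12, 9, 1, 5, 8, 4, 2, 3, 10, 11, 0] = (0 6 8 2 12)(1 7 4)(3 9)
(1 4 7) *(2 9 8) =(1 4 7)(2 9 8) =[0, 4, 9, 3, 7, 5, 6, 1, 2, 8]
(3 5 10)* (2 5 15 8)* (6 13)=(2 5 10 3 15 8)(6 13)=[0, 1, 5, 15, 4, 10, 13, 7, 2, 9, 3, 11, 12, 6, 14, 8]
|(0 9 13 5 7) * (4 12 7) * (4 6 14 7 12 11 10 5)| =10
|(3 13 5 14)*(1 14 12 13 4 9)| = 15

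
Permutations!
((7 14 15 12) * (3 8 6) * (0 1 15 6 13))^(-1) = [13, 0, 2, 6, 4, 5, 14, 12, 3, 9, 10, 11, 15, 8, 7, 1] = (0 13 8 3 6 14 7 12 15 1)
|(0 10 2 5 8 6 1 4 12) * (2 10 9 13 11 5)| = |(0 9 13 11 5 8 6 1 4 12)| = 10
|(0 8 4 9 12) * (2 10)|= |(0 8 4 9 12)(2 10)|= 10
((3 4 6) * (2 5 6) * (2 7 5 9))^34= (9)(3 6 5 7 4)= [0, 1, 2, 6, 3, 7, 5, 4, 8, 9]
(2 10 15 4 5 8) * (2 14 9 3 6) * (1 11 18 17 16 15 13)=(1 11 18 17 16 15 4 5 8 14 9 3 6 2 10 13)=[0, 11, 10, 6, 5, 8, 2, 7, 14, 3, 13, 18, 12, 1, 9, 4, 15, 16, 17]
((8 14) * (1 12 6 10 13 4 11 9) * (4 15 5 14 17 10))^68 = (1 6 11)(4 9 12)(5 13 17 14 15 10 8) = [0, 6, 2, 3, 9, 13, 11, 7, 5, 12, 8, 1, 4, 17, 15, 10, 16, 14]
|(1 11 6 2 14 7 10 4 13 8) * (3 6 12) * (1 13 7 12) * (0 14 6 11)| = |(0 14 12 3 11 1)(2 6)(4 7 10)(8 13)| = 6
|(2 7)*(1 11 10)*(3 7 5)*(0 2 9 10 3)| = |(0 2 5)(1 11 3 7 9 10)| = 6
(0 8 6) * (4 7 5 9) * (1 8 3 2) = (0 3 2 1 8 6)(4 7 5 9) = [3, 8, 1, 2, 7, 9, 0, 5, 6, 4]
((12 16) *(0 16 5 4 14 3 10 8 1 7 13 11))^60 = (0 8 5 13 3 16 1 4 11 10 12 7 14) = [8, 4, 2, 16, 11, 13, 6, 14, 5, 9, 12, 10, 7, 3, 0, 15, 1]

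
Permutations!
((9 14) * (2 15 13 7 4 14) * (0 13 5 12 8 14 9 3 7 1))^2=(0 1 13)(2 5 8 3 4)(7 9 15 12 14)=[1, 13, 5, 4, 2, 8, 6, 9, 3, 15, 10, 11, 14, 0, 7, 12]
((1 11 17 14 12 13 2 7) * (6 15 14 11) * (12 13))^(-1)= (1 7 2 13 14 15 6)(11 17)= [0, 7, 13, 3, 4, 5, 1, 2, 8, 9, 10, 17, 12, 14, 15, 6, 16, 11]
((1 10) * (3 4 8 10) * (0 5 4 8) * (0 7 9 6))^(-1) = (0 6 9 7 4 5)(1 10 8 3) = [6, 10, 2, 1, 5, 0, 9, 4, 3, 7, 8]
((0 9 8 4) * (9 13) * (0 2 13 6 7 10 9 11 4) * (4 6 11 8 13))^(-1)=[8, 1, 4, 3, 2, 5, 11, 6, 13, 10, 7, 0, 12, 9]=(0 8 13 9 10 7 6 11)(2 4)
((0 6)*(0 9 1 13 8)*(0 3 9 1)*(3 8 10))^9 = (0 1 10 9 6 13 3) = [1, 10, 2, 0, 4, 5, 13, 7, 8, 6, 9, 11, 12, 3]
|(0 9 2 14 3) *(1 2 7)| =|(0 9 7 1 2 14 3)| =7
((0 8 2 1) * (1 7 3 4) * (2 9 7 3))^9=(0 8 9 7 2 3 4 1)=[8, 0, 3, 4, 1, 5, 6, 2, 9, 7]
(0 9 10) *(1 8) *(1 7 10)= [9, 8, 2, 3, 4, 5, 6, 10, 7, 1, 0]= (0 9 1 8 7 10)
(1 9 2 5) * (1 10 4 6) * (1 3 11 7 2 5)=(1 9 5 10 4 6 3 11 7 2)=[0, 9, 1, 11, 6, 10, 3, 2, 8, 5, 4, 7]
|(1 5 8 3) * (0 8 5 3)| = 2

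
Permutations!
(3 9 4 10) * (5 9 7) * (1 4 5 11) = [0, 4, 2, 7, 10, 9, 6, 11, 8, 5, 3, 1] = (1 4 10 3 7 11)(5 9)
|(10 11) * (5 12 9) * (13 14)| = |(5 12 9)(10 11)(13 14)| = 6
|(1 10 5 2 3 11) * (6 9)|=|(1 10 5 2 3 11)(6 9)|=6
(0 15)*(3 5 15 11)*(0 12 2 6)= (0 11 3 5 15 12 2 6)= [11, 1, 6, 5, 4, 15, 0, 7, 8, 9, 10, 3, 2, 13, 14, 12]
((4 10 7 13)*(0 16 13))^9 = (0 4)(7 13)(10 16) = [4, 1, 2, 3, 0, 5, 6, 13, 8, 9, 16, 11, 12, 7, 14, 15, 10]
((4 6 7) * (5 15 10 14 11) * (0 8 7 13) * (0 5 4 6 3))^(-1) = (0 3 4 11 14 10 15 5 13 6 7 8) = [3, 1, 2, 4, 11, 13, 7, 8, 0, 9, 15, 14, 12, 6, 10, 5]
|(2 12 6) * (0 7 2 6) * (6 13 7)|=6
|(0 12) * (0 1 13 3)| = 5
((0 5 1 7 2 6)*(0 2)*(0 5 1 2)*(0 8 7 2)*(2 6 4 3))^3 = (0 8)(1 7)(5 6) = [8, 7, 2, 3, 4, 6, 5, 1, 0]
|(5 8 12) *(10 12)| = |(5 8 10 12)| = 4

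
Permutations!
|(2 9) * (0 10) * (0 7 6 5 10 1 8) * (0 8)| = 4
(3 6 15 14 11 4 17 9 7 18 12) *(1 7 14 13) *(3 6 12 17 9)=[0, 7, 2, 12, 9, 5, 15, 18, 8, 14, 10, 4, 6, 1, 11, 13, 16, 3, 17]=(1 7 18 17 3 12 6 15 13)(4 9 14 11)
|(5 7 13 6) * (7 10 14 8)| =|(5 10 14 8 7 13 6)| =7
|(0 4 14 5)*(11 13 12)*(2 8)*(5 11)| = 14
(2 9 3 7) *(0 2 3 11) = (0 2 9 11)(3 7) = [2, 1, 9, 7, 4, 5, 6, 3, 8, 11, 10, 0]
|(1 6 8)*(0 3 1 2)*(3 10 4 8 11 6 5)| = 30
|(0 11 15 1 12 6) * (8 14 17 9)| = 12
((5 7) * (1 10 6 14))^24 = [0, 1, 2, 3, 4, 5, 6, 7, 8, 9, 10, 11, 12, 13, 14] = (14)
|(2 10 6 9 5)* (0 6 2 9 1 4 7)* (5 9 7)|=|(0 6 1 4 5 7)(2 10)|=6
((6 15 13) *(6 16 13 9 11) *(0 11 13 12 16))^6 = (16) = [0, 1, 2, 3, 4, 5, 6, 7, 8, 9, 10, 11, 12, 13, 14, 15, 16]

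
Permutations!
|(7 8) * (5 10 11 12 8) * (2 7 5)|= 10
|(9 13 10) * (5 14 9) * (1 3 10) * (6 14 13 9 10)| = |(1 3 6 14 10 5 13)| = 7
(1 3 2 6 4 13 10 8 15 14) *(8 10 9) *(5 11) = (1 3 2 6 4 13 9 8 15 14)(5 11) = [0, 3, 6, 2, 13, 11, 4, 7, 15, 8, 10, 5, 12, 9, 1, 14]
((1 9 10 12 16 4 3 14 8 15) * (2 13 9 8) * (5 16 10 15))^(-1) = (1 15 9 13 2 14 3 4 16 5 8)(10 12) = [0, 15, 14, 4, 16, 8, 6, 7, 1, 13, 12, 11, 10, 2, 3, 9, 5]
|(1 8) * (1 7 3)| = |(1 8 7 3)| = 4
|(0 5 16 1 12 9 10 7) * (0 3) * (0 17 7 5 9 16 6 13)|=6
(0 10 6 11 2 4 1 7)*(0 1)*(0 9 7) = [10, 0, 4, 3, 9, 5, 11, 1, 8, 7, 6, 2] = (0 10 6 11 2 4 9 7 1)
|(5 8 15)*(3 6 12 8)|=|(3 6 12 8 15 5)|=6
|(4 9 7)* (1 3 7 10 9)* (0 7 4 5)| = |(0 7 5)(1 3 4)(9 10)| = 6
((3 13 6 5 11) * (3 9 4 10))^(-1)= [0, 1, 2, 10, 9, 6, 13, 7, 8, 11, 4, 5, 12, 3]= (3 10 4 9 11 5 6 13)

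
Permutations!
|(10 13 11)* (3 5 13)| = 5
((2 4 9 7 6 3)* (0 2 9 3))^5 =(0 7 3 2 6 9 4) =[7, 1, 6, 2, 0, 5, 9, 3, 8, 4]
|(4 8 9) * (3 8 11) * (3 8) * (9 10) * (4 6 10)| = |(4 11 8)(6 10 9)| = 3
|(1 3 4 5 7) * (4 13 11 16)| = 8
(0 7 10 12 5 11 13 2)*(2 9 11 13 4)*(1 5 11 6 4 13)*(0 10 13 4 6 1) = (0 7 13 9 1 5)(2 10 12 11 4) = [7, 5, 10, 3, 2, 0, 6, 13, 8, 1, 12, 4, 11, 9]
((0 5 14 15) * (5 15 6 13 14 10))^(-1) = (0 15)(5 10)(6 14 13) = [15, 1, 2, 3, 4, 10, 14, 7, 8, 9, 5, 11, 12, 6, 13, 0]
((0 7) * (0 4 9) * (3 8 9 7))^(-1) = (0 9 8 3)(4 7) = [9, 1, 2, 0, 7, 5, 6, 4, 3, 8]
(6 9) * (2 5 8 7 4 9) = [0, 1, 5, 3, 9, 8, 2, 4, 7, 6] = (2 5 8 7 4 9 6)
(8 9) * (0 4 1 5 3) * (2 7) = (0 4 1 5 3)(2 7)(8 9) = [4, 5, 7, 0, 1, 3, 6, 2, 9, 8]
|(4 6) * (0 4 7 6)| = |(0 4)(6 7)| = 2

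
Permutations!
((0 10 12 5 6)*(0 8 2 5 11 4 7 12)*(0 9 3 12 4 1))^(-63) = (12)(2 5 6 8)(4 7) = [0, 1, 5, 3, 7, 6, 8, 4, 2, 9, 10, 11, 12]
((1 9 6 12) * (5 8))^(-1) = (1 12 6 9)(5 8) = [0, 12, 2, 3, 4, 8, 9, 7, 5, 1, 10, 11, 6]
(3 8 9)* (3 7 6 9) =(3 8)(6 9 7) =[0, 1, 2, 8, 4, 5, 9, 6, 3, 7]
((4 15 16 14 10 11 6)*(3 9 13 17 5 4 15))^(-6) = (17) = [0, 1, 2, 3, 4, 5, 6, 7, 8, 9, 10, 11, 12, 13, 14, 15, 16, 17]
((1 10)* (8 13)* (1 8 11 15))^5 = (1 15 11 13 8 10) = [0, 15, 2, 3, 4, 5, 6, 7, 10, 9, 1, 13, 12, 8, 14, 11]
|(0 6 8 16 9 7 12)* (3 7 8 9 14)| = |(0 6 9 8 16 14 3 7 12)| = 9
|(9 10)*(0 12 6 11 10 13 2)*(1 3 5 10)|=|(0 12 6 11 1 3 5 10 9 13 2)|=11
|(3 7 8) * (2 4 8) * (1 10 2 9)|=|(1 10 2 4 8 3 7 9)|=8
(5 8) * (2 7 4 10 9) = (2 7 4 10 9)(5 8) = [0, 1, 7, 3, 10, 8, 6, 4, 5, 2, 9]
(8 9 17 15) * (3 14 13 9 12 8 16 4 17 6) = [0, 1, 2, 14, 17, 5, 3, 7, 12, 6, 10, 11, 8, 9, 13, 16, 4, 15] = (3 14 13 9 6)(4 17 15 16)(8 12)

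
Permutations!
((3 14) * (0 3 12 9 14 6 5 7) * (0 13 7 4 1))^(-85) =(0 1 4 5 6 3)(7 13)(9 12 14) =[1, 4, 2, 0, 5, 6, 3, 13, 8, 12, 10, 11, 14, 7, 9]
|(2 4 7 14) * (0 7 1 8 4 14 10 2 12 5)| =|(0 7 10 2 14 12 5)(1 8 4)| =21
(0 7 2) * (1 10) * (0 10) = (0 7 2 10 1) = [7, 0, 10, 3, 4, 5, 6, 2, 8, 9, 1]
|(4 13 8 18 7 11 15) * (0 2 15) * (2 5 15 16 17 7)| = |(0 5 15 4 13 8 18 2 16 17 7 11)| = 12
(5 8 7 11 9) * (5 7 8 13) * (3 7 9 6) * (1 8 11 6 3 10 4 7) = [0, 8, 2, 1, 7, 13, 10, 6, 11, 9, 4, 3, 12, 5] = (1 8 11 3)(4 7 6 10)(5 13)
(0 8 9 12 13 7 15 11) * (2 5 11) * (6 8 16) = [16, 1, 5, 3, 4, 11, 8, 15, 9, 12, 10, 0, 13, 7, 14, 2, 6] = (0 16 6 8 9 12 13 7 15 2 5 11)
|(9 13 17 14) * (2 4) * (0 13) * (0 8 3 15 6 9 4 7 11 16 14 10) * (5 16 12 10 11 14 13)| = 40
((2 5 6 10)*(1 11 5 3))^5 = (1 2 6 11 3 10 5) = [0, 2, 6, 10, 4, 1, 11, 7, 8, 9, 5, 3]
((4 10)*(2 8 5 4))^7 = (2 5 10 8 4) = [0, 1, 5, 3, 2, 10, 6, 7, 4, 9, 8]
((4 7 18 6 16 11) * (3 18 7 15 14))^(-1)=(3 14 15 4 11 16 6 18)=[0, 1, 2, 14, 11, 5, 18, 7, 8, 9, 10, 16, 12, 13, 15, 4, 6, 17, 3]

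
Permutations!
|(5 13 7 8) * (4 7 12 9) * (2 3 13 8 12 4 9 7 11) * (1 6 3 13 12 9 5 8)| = 28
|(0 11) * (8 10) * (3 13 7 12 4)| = 10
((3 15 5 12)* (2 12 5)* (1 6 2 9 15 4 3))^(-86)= (15)(1 2)(6 12)= [0, 2, 1, 3, 4, 5, 12, 7, 8, 9, 10, 11, 6, 13, 14, 15]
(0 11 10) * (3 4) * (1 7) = (0 11 10)(1 7)(3 4) = [11, 7, 2, 4, 3, 5, 6, 1, 8, 9, 0, 10]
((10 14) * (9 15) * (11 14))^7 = (9 15)(10 11 14) = [0, 1, 2, 3, 4, 5, 6, 7, 8, 15, 11, 14, 12, 13, 10, 9]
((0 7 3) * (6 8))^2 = (8)(0 3 7) = [3, 1, 2, 7, 4, 5, 6, 0, 8]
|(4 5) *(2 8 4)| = 4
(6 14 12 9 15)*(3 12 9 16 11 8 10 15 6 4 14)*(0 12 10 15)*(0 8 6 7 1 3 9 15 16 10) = [12, 3, 2, 0, 14, 5, 9, 1, 16, 7, 8, 6, 10, 13, 15, 4, 11] = (0 12 10 8 16 11 6 9 7 1 3)(4 14 15)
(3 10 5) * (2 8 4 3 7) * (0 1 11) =[1, 11, 8, 10, 3, 7, 6, 2, 4, 9, 5, 0] =(0 1 11)(2 8 4 3 10 5 7)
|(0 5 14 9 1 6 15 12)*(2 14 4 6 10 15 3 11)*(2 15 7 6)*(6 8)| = |(0 5 4 2 14 9 1 10 7 8 6 3 11 15 12)| = 15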